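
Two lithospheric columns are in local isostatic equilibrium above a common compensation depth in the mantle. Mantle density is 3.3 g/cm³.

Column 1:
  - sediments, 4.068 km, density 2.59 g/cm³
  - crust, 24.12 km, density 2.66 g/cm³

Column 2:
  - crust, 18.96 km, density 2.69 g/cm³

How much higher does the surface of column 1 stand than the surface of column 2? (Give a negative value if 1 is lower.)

For any compensation level in the mantle, the mantle terms cancel and isostasy reduces to e = (Σt_1 − Σt_2) − (Σ(ρt)_1 − Σ(ρt)_2) / ρ_m.
Σt_1 = 28.188 km; Σt_2 = 18.96 km; Σ(ρt)_1 = 74.69532; Σ(ρt)_2 = 51.0024 (in km·g/cm³).
e = (28.188 − 18.96) − (74.69532 − 51.0024) / 3.3 = 2.05 km.

2.05 km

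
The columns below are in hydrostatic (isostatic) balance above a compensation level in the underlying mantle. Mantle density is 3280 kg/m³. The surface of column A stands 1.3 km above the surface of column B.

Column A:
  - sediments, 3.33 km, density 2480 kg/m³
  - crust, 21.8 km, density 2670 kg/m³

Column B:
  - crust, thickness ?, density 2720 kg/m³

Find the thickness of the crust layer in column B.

20.9 km

Take the compensation level at the base of the deeper column (depth z_c below the surface of column A) and equate Σ ρ_i t_i down to z_c; mantle fills any gap and the z_c terms cancel.
Column A: 3.33×2480 + 21.8×2670 + (z_c − 25.13)×3280
Column B: 1.3×0 + x×2720 + (z_c − 1.3 − 0 − x)×3280
The z_c×3280 term appears on both sides and cancels. Collect the known terms of each column as K = Σ(ρt)_known − 3280 × (depth of known layers): K_A = 66464.4 − 3280×25.13 = −15962; K_B = 0 − 3280×(1.3 + 0) = −4264.
Balance: K_A = K_B − x×(3280 − 2720), so x = (K_B − K_A)/(3280 − 2720) = 11698/560 = 20.9 km.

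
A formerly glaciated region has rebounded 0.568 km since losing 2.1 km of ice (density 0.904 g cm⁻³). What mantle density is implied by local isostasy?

ρ_m = ρ_ice t / u = 0.904 × 2.1 km/0.568 km = 3.34 g cm⁻³.

3.34 g cm⁻³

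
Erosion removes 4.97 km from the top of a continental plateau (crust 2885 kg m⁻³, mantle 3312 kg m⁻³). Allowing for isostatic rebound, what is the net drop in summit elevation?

Rebound u = e ρ_c/ρ_m = 4.97 km × 2885/3312 = 4.329 km.
Net surface drop = e − u = 4.97 km − 4.329 km = e (ρ_m − ρ_c)/ρ_m = 0.641 km.

0.641 km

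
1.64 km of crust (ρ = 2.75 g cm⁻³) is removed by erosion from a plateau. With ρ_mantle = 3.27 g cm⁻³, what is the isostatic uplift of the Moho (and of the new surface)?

1.38 km

Unloading: uplift u = e ρ_c/ρ_m = 1.64 km × 2.75/3.27 = 1.38 km.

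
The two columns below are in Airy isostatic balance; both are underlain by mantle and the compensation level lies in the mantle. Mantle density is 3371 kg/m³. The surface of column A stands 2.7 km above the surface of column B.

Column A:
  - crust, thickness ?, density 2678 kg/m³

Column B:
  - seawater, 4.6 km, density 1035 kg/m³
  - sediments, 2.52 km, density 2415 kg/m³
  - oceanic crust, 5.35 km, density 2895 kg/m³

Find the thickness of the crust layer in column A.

Take the compensation level at the base of the deeper column (depth z_c below the surface of column A) and equate Σ ρ_i t_i down to z_c; mantle fills any gap and the z_c terms cancel.
Column A: x×2678 + (z_c − 0 − x)×3371
Column B: 2.7×0 + 4.6×1035 + 2.52×2415 + 5.35×2895 + (z_c − 2.7 − 12.47)×3371
The z_c×3371 term appears on both sides and cancels. Collect the known terms of each column as K = Σ(ρt)_known − 3371 × (depth of known layers): K_A = 0 − 3371×0 = 0; K_B = 26335.05 − 3371×(2.7 + 12.47) = −24803.02.
Balance: K_A − x×(3371 − 2678) = K_B, so x = (K_A − K_B)/(3371 − 2678) = 24803/693 = 35.8 km.

35.8 km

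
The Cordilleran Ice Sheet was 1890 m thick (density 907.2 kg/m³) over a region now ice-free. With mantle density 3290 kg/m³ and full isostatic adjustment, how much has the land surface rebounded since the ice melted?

Removing the load lets mantle flow back in; uplift u satisfies ρ_ice t = ρ_m u.
u = t ρ_ice/ρ_m = 1890 m × 907.2/3290 = 521 m.

521 m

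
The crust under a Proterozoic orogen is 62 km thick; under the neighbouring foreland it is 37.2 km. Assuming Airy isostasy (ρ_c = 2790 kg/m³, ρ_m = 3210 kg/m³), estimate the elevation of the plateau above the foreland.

Excess crust Δ = 62 km − 37.2 km = 24.8 km, split between elevation h and root r with h + r = Δ.
Airy balance ρ_c h = (ρ_m − ρ_c) r gives r = h ρ_c/(ρ_m − ρ_c), so h (1 + ρ_c/(ρ_m − ρ_c)) = Δ, i.e. h = Δ (ρ_m − ρ_c)/ρ_m.
h = 24.8 km × 420/3210 = 3.24 km.

3.24 km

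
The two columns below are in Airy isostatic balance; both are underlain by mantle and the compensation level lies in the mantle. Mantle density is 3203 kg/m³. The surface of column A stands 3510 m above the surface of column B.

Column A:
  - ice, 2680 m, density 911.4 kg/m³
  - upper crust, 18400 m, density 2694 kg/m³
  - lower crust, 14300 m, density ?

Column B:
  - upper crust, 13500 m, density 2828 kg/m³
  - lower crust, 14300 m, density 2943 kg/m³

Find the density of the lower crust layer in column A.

Take the compensation level at the base of the deeper column (depth z_c below the surface of column A) and equate Σ ρ_i t_i down to z_c; mantle fills any gap and the z_c terms cancel.
Column A: 2680×911.4 + 18400×2694 + 14300×ρ + (z_c − 35380)×3203
Column B: 3510×0 + 13500×2828 + 14300×2943 + (z_c − 3510 − 27800)×3203
The z_c×3203 term appears on both sides and cancels. Collect the known terms of each column as K = Σ(ρt)_known − 3203 × (depth of known layers): K_A = 52012152 − 3203×35380 = −61309988; K_B = 80262900 − 3203×(3510 + 27800) = −20023030.
Balance: K_A + 14300×ρ = K_B, so ρ = (K_B − K_A)/14300 = 41287000/14300 = 2890 kg/m³.

2890 kg/m³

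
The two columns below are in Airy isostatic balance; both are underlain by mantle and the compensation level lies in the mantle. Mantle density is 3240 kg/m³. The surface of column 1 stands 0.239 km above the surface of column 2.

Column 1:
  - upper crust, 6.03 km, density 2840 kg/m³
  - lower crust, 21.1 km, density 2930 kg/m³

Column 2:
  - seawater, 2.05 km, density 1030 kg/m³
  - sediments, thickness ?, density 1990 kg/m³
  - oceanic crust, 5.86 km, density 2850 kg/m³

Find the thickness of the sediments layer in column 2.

Take the compensation level at the base of the deeper column (depth z_c below the surface of column 1) and equate Σ ρ_i t_i down to z_c; mantle fills any gap and the z_c terms cancel.
Column 1: 6.03×2840 + 21.1×2930 + (z_c − 27.13)×3240
Column 2: 0.239×0 + 2.05×1030 + x×1990 + 5.86×2850 + (z_c − 0.239 − 7.91 − x)×3240
The z_c×3240 term appears on both sides and cancels. Collect the known terms of each column as K = Σ(ρt)_known − 3240 × (depth of known layers): K_1 = 78948.2 − 3240×27.13 = −8953; K_2 = 18812.5 − 3240×(0.239 + 7.91) = −7590.26.
Balance: K_1 = K_2 − x×(3240 − 1990), so x = (K_2 − K_1)/(3240 − 1990) = 1362.74/1250 = 1.09 km.

1.09 km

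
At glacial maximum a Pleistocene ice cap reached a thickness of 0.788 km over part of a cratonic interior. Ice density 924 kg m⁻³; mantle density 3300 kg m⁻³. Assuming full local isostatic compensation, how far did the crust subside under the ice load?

0.221 km

In Airy isostatic equilibrium: the ice load ρ_ice t is balanced by mantle displaced below, ρ_m s.
s = t ρ_ice / ρ_m = 0.788 km × 924/3300 = 0.221 km.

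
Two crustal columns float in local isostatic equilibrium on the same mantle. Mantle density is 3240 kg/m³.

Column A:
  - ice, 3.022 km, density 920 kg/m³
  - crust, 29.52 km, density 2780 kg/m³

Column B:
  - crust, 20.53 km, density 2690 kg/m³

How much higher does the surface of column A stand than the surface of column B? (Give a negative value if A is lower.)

For any compensation level in the mantle, the mantle terms cancel and isostasy reduces to e = (Σt_A − Σt_B) − (Σ(ρt)_A − Σ(ρt)_B) / ρ_m.
Σt_A = 32.542 km; Σt_B = 20.53 km; Σ(ρt)_A = 84845.84; Σ(ρt)_B = 55225.7 (in km·kg/m³).
e = (32.542 − 20.53) − (84845.84 − 55225.7) / 3240 = 2.87 km.

2.87 km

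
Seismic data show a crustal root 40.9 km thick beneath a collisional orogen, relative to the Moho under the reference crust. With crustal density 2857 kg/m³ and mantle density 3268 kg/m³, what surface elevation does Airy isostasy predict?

By Archimedes' principle applied to the lithosphere: ρ_c h = (ρ_m − ρ_c) r.
h = r (ρ_m − ρ_c) / ρ_c = 40.9 km × (3268 − 2857) / 2857 = 5.88 km.

5.88 km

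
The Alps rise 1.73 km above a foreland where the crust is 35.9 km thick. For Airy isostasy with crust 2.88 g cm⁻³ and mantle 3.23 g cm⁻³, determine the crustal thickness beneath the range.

51.9 km

Root depth r = h ρ_c / (ρ_m − ρ_c) = 1.73 km × 2.88 / 0.35 = 14.24 km.
Total thickness = T + h + r = 35.9 km + 1.73 km + 14.24 km = 51.9 km.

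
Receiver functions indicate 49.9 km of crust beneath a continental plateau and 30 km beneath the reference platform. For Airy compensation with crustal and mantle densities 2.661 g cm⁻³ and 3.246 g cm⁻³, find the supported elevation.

Excess crust Δ = 49.9 km − 30 km = 19.9 km, split between elevation h and root r with h + r = Δ.
Airy balance ρ_c h = (ρ_m − ρ_c) r gives r = h ρ_c/(ρ_m − ρ_c), so h (1 + ρ_c/(ρ_m − ρ_c)) = Δ, i.e. h = Δ (ρ_m − ρ_c)/ρ_m.
h = 19.9 km × 0.585/3.246 = 3.59 km.

3.59 km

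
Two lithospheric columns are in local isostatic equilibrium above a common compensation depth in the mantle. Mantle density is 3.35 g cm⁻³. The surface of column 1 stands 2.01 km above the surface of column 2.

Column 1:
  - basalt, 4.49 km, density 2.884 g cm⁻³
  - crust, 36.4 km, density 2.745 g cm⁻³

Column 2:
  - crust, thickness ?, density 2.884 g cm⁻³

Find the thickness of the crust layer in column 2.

Take the compensation level at the base of the deeper column (depth z_c below the surface of column 1) and equate Σ ρ_i t_i down to z_c; mantle fills any gap and the z_c terms cancel.
Column 1: 4.49×2.884 + 36.4×2.745 + (z_c − 40.89)×3.35
Column 2: 2.01×0 + x×2.884 + (z_c − 2.01 − 0 − x)×3.35
The z_c×3.35 term appears on both sides and cancels. Collect the known terms of each column as K = Σ(ρt)_known − 3.35 × (depth of known layers): K_1 = 112.86716 − 3.35×40.89 = −24.11434; K_2 = 0 − 3.35×(2.01 + 0) = −6.7335.
Balance: K_1 = K_2 − x×(3.35 − 2.884), so x = (K_2 − K_1)/(3.35 − 2.884) = 17.3808/0.466 = 37.3 km.

37.3 km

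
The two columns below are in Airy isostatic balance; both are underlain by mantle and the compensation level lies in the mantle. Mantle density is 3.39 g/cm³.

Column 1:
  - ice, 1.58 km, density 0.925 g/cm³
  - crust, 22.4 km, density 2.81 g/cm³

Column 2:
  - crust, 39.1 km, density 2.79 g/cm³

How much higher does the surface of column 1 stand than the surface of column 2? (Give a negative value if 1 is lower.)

For any compensation level in the mantle, the mantle terms cancel and isostasy reduces to e = (Σt_1 − Σt_2) − (Σ(ρt)_1 − Σ(ρt)_2) / ρ_m.
Σt_1 = 23.98 km; Σt_2 = 39.1 km; Σ(ρt)_1 = 64.4055; Σ(ρt)_2 = 109.089 (in km·g/cm³).
e = (23.98 − 39.1) − (64.4055 − 109.089) / 3.39 = −1.94 km.

−1.94 km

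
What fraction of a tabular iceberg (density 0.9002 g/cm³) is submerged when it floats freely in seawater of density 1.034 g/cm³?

0.871

Submerged fraction = ρ_obj/ρ_fluid = 0.9002/1.034 = 0.871.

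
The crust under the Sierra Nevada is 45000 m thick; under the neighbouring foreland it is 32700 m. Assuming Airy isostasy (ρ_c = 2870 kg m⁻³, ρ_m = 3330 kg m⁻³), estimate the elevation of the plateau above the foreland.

1700 m

Excess crust Δ = 45000 m − 32700 m = 12300 m, split between elevation h and root r with h + r = Δ.
Airy balance ρ_c h = (ρ_m − ρ_c) r gives r = h ρ_c/(ρ_m − ρ_c), so h (1 + ρ_c/(ρ_m − ρ_c)) = Δ, i.e. h = Δ (ρ_m − ρ_c)/ρ_m.
h = 12300 m × 460/3330 = 1700 m.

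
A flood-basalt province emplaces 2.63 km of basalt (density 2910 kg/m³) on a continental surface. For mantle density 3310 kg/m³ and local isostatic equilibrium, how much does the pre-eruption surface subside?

2.31 km

Subaerial loading: s = t ρ_load / ρ_m.
s = 2.63 km × 2910/3310 = 2.31 km.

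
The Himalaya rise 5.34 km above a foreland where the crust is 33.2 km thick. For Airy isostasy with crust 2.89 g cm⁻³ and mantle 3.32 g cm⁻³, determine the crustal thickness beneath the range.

Root depth r = h ρ_c / (ρ_m − ρ_c) = 5.34 km × 2.89 / 0.43 = 35.89 km.
Total thickness = T + h + r = 33.2 km + 5.34 km + 35.89 km = 74.4 km.

74.4 km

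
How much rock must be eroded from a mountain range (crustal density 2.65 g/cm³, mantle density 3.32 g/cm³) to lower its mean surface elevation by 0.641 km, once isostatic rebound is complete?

3.18 km

Net drop Δ = e − u = e − e ρ_c/ρ_m = e (ρ_m − ρ_c)/ρ_m.
e = Δ ρ_m/(ρ_m − ρ_c) = 0.641 km × 3.32/0.67 = 3.18 km.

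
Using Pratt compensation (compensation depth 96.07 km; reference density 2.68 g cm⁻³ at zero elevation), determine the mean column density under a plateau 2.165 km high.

Pratt balance: ρ_ref D = ρ (D + h).
ρ = ρ_ref D/(D + h) = 2.68 × 96.07 km/(96.07 km + 2.165 km) = 2.62 g cm⁻³.

2.62 g cm⁻³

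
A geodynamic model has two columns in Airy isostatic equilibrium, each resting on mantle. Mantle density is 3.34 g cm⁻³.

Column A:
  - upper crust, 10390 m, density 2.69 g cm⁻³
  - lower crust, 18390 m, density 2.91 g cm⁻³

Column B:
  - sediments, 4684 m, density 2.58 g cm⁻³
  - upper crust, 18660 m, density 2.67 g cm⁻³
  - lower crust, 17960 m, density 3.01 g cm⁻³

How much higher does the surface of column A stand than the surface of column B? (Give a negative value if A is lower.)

−2190 m

For any compensation level in the mantle, the mantle terms cancel and isostasy reduces to e = (Σt_A − Σt_B) − (Σ(ρt)_A − Σ(ρt)_B) / ρ_m.
Σt_A = 28780 m; Σt_B = 41304 m; Σ(ρt)_A = 81464; Σ(ρt)_B = 115966.52 (in m·g cm⁻³).
e = (28780 − 41304) − (81464 − 115966.52) / 3.34 = −2190 m.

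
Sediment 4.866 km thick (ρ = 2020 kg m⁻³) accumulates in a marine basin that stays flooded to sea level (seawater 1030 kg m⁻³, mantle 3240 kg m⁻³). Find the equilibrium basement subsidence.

2.18 km

Submarine loading: the sediment displaces seawater, and the subsidence is in turn flooded, so s (ρ_m − ρ_w) = t (ρ_sed − ρ_w).
s = 4.866 km × (2020 − 1030) / (3240 − 1030) = 2.18 km.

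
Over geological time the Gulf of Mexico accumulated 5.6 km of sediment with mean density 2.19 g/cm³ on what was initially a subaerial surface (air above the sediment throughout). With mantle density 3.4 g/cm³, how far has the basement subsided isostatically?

3.61 km

Subaerial load: s = t ρ_sed / ρ_m = 5.6 km × 2.19/3.4 = 3.61 km.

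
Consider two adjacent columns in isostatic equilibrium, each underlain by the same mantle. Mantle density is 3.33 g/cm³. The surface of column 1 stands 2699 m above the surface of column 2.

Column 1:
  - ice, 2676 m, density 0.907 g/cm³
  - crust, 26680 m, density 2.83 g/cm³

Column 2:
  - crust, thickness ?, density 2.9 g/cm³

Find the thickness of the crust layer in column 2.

Take the compensation level at the base of the deeper column (depth z_c below the surface of column 1) and equate Σ ρ_i t_i down to z_c; mantle fills any gap and the z_c terms cancel.
Column 1: 2676×0.907 + 26680×2.83 + (z_c − 29356)×3.33
Column 2: 2699×0 + x×2.9 + (z_c − 2699 − 0 − x)×3.33
The z_c×3.33 term appears on both sides and cancels. Collect the known terms of each column as K = Σ(ρt)_known − 3.33 × (depth of known layers): K_1 = 77931.532 − 3.33×29356 = −19823.948; K_2 = 0 − 3.33×(2699 + 0) = −8987.67.
Balance: K_1 = K_2 − x×(3.33 − 2.9), so x = (K_2 − K_1)/(3.33 − 2.9) = 10836.3/0.43 = 25200 m.

25200 m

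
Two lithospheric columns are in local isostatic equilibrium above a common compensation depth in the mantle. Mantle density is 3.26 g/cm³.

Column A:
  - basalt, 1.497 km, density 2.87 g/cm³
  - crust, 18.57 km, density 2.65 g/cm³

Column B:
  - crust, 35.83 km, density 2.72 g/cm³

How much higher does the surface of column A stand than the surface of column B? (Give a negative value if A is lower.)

For any compensation level in the mantle, the mantle terms cancel and isostasy reduces to e = (Σt_A − Σt_B) − (Σ(ρt)_A − Σ(ρt)_B) / ρ_m.
Σt_A = 20.067 km; Σt_B = 35.83 km; Σ(ρt)_A = 53.50689; Σ(ρt)_B = 97.4576 (in km·g/cm³).
e = (20.067 − 35.83) − (53.50689 − 97.4576) / 3.26 = −2.28 km.

−2.28 km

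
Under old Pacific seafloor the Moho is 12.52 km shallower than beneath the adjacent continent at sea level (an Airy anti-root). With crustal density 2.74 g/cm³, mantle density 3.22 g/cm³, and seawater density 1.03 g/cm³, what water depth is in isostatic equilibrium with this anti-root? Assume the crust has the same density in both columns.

3.51 km

Replacing a thickness d of crust by seawater at the top must be balanced by replacing crust with mantle at the base: d (ρ_c − ρ_w) = a (ρ_m − ρ_c).
d = a (ρ_m − ρ_c)/(ρ_c − ρ_w) = 12.52 km × 0.48/1.71 = 3.51 km.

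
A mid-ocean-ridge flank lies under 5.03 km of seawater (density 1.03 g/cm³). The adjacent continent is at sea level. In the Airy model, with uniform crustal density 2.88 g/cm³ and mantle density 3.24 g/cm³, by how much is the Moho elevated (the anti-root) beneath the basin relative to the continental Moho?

For local isostatic compensation: replacing crust with seawater at the top is compensated by replacing crust with mantle at the base: d (ρ_c − ρ_w) = a (ρ_m − ρ_c).
a = d (ρ_c − ρ_w)/(ρ_m − ρ_c) = 5.03 km × 1.85/0.36 = 25.8 km.

25.8 km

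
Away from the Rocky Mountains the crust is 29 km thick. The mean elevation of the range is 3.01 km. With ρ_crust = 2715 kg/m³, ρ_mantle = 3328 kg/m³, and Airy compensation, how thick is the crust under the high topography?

45.3 km

Root depth r = h ρ_c / (ρ_m − ρ_c) = 3.01 km × 2715 / 613 = 13.33 km.
Total thickness = T + h + r = 29 km + 3.01 km + 13.33 km = 45.3 km.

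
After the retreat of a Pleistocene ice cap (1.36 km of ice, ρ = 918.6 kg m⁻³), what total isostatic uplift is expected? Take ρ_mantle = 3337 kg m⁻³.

Removing the load lets mantle flow back in; uplift u satisfies ρ_ice t = ρ_m u.
u = t ρ_ice/ρ_m = 1.36 km × 918.6/3337 = 0.374 km.

0.374 km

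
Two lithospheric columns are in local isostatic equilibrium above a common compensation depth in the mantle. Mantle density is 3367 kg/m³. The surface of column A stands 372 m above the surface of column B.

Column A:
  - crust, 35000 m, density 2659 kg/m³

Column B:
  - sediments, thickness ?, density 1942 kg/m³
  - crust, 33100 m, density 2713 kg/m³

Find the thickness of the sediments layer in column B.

Take the compensation level at the base of the deeper column (depth z_c below the surface of column A) and equate Σ ρ_i t_i down to z_c; mantle fills any gap and the z_c terms cancel.
Column A: 35000×2659 + (z_c − 35000)×3367
Column B: 372×0 + x×1942 + 33100×2713 + (z_c − 372 − 33100 − x)×3367
The z_c×3367 term appears on both sides and cancels. Collect the known terms of each column as K = Σ(ρt)_known − 3367 × (depth of known layers): K_A = 93065000 − 3367×35000 = −24780000; K_B = 89800300 − 3367×(372 + 33100) = −22899924.
Balance: K_A = K_B − x×(3367 − 1942), so x = (K_B − K_A)/(3367 − 1942) = 1880080/1425 = 1320 m.

1320 m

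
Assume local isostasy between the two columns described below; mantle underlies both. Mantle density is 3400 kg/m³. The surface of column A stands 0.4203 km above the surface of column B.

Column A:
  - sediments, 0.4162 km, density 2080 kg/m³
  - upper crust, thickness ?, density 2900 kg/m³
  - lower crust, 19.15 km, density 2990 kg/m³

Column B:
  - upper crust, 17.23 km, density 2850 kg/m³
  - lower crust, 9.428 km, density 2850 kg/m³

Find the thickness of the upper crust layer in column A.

15.4 km

Take the compensation level at the base of the deeper column (depth z_c below the surface of column A) and equate Σ ρ_i t_i down to z_c; mantle fills any gap and the z_c terms cancel.
Column A: 0.4162×2080 + x×2900 + 19.15×2990 + (z_c − 19.5662 − x)×3400
Column B: 0.4203×0 + 17.23×2850 + 9.428×2850 + (z_c − 0.4203 − 26.658)×3400
The z_c×3400 term appears on both sides and cancels. Collect the known terms of each column as K = Σ(ρt)_known − 3400 × (depth of known layers): K_A = 58124.196 − 3400×19.5662 = −8400.884; K_B = 75975.3 − 3400×(0.4203 + 26.658) = −16090.92.
Balance: K_A − x×(3400 − 2900) = K_B, so x = (K_A − K_B)/(3400 − 2900) = 7690.04/500 = 15.4 km.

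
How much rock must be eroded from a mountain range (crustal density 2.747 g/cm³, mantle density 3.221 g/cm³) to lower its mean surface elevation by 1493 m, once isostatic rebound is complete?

10100 m

Net drop Δ = e − u = e − e ρ_c/ρ_m = e (ρ_m − ρ_c)/ρ_m.
e = Δ ρ_m/(ρ_m − ρ_c) = 1493 m × 3.221/0.474 = 10100 m.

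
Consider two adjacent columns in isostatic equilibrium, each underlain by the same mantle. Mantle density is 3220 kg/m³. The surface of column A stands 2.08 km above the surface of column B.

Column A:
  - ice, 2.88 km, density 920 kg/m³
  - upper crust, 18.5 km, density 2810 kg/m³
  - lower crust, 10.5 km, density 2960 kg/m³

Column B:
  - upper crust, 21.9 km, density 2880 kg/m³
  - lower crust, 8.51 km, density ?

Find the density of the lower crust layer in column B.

2890 kg/m³

Take the compensation level at the base of the deeper column (depth z_c below the surface of column A) and equate Σ ρ_i t_i down to z_c; mantle fills any gap and the z_c terms cancel.
Column A: 2.88×920 + 18.5×2810 + 10.5×2960 + (z_c − 31.88)×3220
Column B: 2.08×0 + 21.9×2880 + 8.51×ρ + (z_c − 2.08 − 30.41)×3220
The z_c×3220 term appears on both sides and cancels. Collect the known terms of each column as K = Σ(ρt)_known − 3220 × (depth of known layers): K_A = 85714.6 − 3220×31.88 = −16939; K_B = 63072 − 3220×(2.08 + 30.41) = −41545.8.
Balance: K_A = K_B + 8.51×ρ, so ρ = (K_A − K_B)/8.51 = 24606.8/8.51 = 2890 kg/m³.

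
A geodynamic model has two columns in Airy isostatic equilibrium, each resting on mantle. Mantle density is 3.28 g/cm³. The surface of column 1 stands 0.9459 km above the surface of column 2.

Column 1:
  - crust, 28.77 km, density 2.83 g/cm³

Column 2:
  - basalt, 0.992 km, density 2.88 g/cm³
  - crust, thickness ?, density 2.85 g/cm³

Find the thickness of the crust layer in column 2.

22 km

Take the compensation level at the base of the deeper column (depth z_c below the surface of column 1) and equate Σ ρ_i t_i down to z_c; mantle fills any gap and the z_c terms cancel.
Column 1: 28.77×2.83 + (z_c − 28.77)×3.28
Column 2: 0.9459×0 + 0.992×2.88 + x×2.85 + (z_c − 0.9459 − 0.992 − x)×3.28
The z_c×3.28 term appears on both sides and cancels. Collect the known terms of each column as K = Σ(ρt)_known − 3.28 × (depth of known layers): K_1 = 81.4191 − 3.28×28.77 = −12.9465; K_2 = 2.85696 − 3.28×(0.9459 + 0.992) = −3.499352.
Balance: K_1 = K_2 − x×(3.28 − 2.85), so x = (K_2 − K_1)/(3.28 − 2.85) = 9.44715/0.43 = 22 km.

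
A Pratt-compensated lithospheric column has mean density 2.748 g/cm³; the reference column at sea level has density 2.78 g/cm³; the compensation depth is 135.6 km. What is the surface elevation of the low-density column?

1.58 km

ρ_ref D = ρ (D + h) → h = D (ρ_ref − ρ)/ρ.
h = 135.6 km × (2.78 − 2.748)/2.748 = 1.58 km.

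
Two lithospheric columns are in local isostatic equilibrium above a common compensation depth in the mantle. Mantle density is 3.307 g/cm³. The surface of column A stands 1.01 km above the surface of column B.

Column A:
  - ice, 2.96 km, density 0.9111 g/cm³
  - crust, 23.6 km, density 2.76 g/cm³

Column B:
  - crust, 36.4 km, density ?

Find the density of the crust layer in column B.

2.85 g/cm³

Take the compensation level at the base of the deeper column (depth z_c below the surface of column A) and equate Σ ρ_i t_i down to z_c; mantle fills any gap and the z_c terms cancel.
Column A: 2.96×0.9111 + 23.6×2.76 + (z_c − 26.56)×3.307
Column B: 1.01×0 + 36.4×ρ + (z_c − 1.01 − 36.4)×3.307
The z_c×3.307 term appears on both sides and cancels. Collect the known terms of each column as K = Σ(ρt)_known − 3.307 × (depth of known layers): K_A = 67.832856 − 3.307×26.56 = −20.001064; K_B = 0 − 3.307×(1.01 + 36.4) = −123.71487.
Balance: K_A = K_B + 36.4×ρ, so ρ = (K_A − K_B)/36.4 = 103.714/36.4 = 2.85 g/cm³.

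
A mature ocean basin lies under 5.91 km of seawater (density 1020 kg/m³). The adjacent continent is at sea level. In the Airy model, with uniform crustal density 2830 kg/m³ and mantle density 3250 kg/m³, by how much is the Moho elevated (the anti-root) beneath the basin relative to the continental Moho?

Equating mass per unit area of the two columns: replacing crust with seawater at the top is compensated by replacing crust with mantle at the base: d (ρ_c − ρ_w) = a (ρ_m − ρ_c).
a = d (ρ_c − ρ_w)/(ρ_m − ρ_c) = 5.91 km × 1810/420 = 25.5 km.

25.5 km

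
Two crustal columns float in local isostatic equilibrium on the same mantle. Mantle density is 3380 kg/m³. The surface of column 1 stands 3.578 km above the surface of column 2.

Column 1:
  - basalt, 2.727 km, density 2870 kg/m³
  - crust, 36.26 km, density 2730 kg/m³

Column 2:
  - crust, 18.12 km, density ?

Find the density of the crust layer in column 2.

2670 kg/m³

Take the compensation level at the base of the deeper column (depth z_c below the surface of column 1) and equate Σ ρ_i t_i down to z_c; mantle fills any gap and the z_c terms cancel.
Column 1: 2.727×2870 + 36.26×2730 + (z_c − 38.987)×3380
Column 2: 3.578×0 + 18.12×ρ + (z_c − 3.578 − 18.12)×3380
The z_c×3380 term appears on both sides and cancels. Collect the known terms of each column as K = Σ(ρt)_known − 3380 × (depth of known layers): K_1 = 106816.29 − 3380×38.987 = −24959.77; K_2 = 0 − 3380×(3.578 + 18.12) = −73339.24.
Balance: K_1 = K_2 + 18.12×ρ, so ρ = (K_1 − K_2)/18.12 = 48379.5/18.12 = 2670 kg/m³.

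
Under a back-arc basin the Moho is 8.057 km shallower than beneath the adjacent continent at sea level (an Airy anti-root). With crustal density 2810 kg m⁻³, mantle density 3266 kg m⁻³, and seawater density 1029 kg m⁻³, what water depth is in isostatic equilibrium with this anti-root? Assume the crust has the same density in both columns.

Replacing a thickness d of crust by seawater at the top must be balanced by replacing crust with mantle at the base: d (ρ_c − ρ_w) = a (ρ_m − ρ_c).
d = a (ρ_m − ρ_c)/(ρ_c − ρ_w) = 8.057 km × 456/1781 = 2.06 km.

2.06 km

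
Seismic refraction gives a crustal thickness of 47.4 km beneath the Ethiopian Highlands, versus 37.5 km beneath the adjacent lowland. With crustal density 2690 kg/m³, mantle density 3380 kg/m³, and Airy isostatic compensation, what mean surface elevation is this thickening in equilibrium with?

2.02 km

Excess crust Δ = 47.4 km − 37.5 km = 9.9 km, split between elevation h and root r with h + r = Δ.
Airy balance ρ_c h = (ρ_m − ρ_c) r gives r = h ρ_c/(ρ_m − ρ_c), so h (1 + ρ_c/(ρ_m − ρ_c)) = Δ, i.e. h = Δ (ρ_m − ρ_c)/ρ_m.
h = 9.9 km × 690/3380 = 2.02 km.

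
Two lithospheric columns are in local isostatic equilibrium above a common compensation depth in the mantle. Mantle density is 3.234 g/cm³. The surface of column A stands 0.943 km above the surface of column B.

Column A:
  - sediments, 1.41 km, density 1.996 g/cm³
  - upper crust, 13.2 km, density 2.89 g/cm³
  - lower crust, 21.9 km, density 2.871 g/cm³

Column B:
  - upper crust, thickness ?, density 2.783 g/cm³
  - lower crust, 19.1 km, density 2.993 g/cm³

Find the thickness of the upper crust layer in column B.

Take the compensation level at the base of the deeper column (depth z_c below the surface of column A) and equate Σ ρ_i t_i down to z_c; mantle fills any gap and the z_c terms cancel.
Column A: 1.41×1.996 + 13.2×2.89 + 21.9×2.871 + (z_c − 36.51)×3.234
Column B: 0.943×0 + x×2.783 + 19.1×2.993 + (z_c − 0.943 − 19.1 − x)×3.234
The z_c×3.234 term appears on both sides and cancels. Collect the known terms of each column as K = Σ(ρt)_known − 3.234 × (depth of known layers): K_A = 103.83726 − 3.234×36.51 = −14.23608; K_B = 57.1663 − 3.234×(0.943 + 19.1) = −7.652762.
Balance: K_A = K_B − x×(3.234 − 2.783), so x = (K_B − K_A)/(3.234 − 2.783) = 6.58332/0.451 = 14.6 km.

14.6 km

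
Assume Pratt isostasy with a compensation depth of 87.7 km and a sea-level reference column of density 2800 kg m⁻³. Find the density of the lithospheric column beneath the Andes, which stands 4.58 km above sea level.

Pratt balance: ρ_ref D = ρ (D + h).
ρ = ρ_ref D/(D + h) = 2800 × 87.7 km/(87.7 km + 4.58 km) = 2660 kg m⁻³.

2660 kg m⁻³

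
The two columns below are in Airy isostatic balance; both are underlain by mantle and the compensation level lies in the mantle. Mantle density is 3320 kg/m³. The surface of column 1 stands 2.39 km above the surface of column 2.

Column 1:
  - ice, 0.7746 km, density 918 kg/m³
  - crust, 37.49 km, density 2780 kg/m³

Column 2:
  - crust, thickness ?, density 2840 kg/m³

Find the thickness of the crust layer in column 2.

Take the compensation level at the base of the deeper column (depth z_c below the surface of column 1) and equate Σ ρ_i t_i down to z_c; mantle fills any gap and the z_c terms cancel.
Column 1: 0.7746×918 + 37.49×2780 + (z_c − 38.2646)×3320
Column 2: 2.39×0 + x×2840 + (z_c − 2.39 − 0 − x)×3320
The z_c×3320 term appears on both sides and cancels. Collect the known terms of each column as K = Σ(ρt)_known − 3320 × (depth of known layers): K_1 = 104933.283 − 3320×38.2646 = −22105.1892; K_2 = 0 − 3320×(2.39 + 0) = −7934.8.
Balance: K_1 = K_2 − x×(3320 − 2840), so x = (K_2 − K_1)/(3320 − 2840) = 14170.4/480 = 29.5 km.

29.5 km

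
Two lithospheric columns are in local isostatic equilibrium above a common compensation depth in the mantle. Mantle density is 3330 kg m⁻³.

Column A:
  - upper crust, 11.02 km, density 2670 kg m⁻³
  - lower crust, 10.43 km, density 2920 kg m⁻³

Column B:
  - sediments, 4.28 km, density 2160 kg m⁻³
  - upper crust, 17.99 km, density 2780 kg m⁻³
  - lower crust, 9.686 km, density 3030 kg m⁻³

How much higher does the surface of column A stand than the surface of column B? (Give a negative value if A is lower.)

For any compensation level in the mantle, the mantle terms cancel and isostasy reduces to e = (Σt_A − Σt_B) − (Σ(ρt)_A − Σ(ρt)_B) / ρ_m.
Σt_A = 21.45 km; Σt_B = 31.956 km; Σ(ρt)_A = 59879; Σ(ρt)_B = 88605.58 (in km·kg m⁻³).
e = (21.45 − 31.956) − (59879 − 88605.58) / 3330 = −1.88 km.

−1.88 km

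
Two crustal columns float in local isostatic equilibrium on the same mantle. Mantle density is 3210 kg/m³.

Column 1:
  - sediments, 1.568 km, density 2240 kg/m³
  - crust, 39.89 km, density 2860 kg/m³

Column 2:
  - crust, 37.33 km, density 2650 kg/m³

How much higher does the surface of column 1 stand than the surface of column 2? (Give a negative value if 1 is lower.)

−1.69 km

For any compensation level in the mantle, the mantle terms cancel and isostasy reduces to e = (Σt_1 − Σt_2) − (Σ(ρt)_1 − Σ(ρt)_2) / ρ_m.
Σt_1 = 41.458 km; Σt_2 = 37.33 km; Σ(ρt)_1 = 117597.72; Σ(ρt)_2 = 98924.5 (in km·kg/m³).
e = (41.458 − 37.33) − (117597.72 − 98924.5) / 3210 = −1.69 km.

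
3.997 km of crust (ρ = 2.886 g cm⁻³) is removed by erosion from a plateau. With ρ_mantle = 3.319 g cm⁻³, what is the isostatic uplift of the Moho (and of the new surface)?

3.48 km

Unloading: uplift u = e ρ_c/ρ_m = 3.997 km × 2.886/3.319 = 3.48 km.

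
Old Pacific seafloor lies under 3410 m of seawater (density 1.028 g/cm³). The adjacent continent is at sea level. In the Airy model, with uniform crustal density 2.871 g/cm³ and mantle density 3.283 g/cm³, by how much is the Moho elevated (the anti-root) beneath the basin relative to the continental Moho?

Equating mass per unit area of the two columns: replacing crust with seawater at the top is compensated by replacing crust with mantle at the base: d (ρ_c − ρ_w) = a (ρ_m − ρ_c).
a = d (ρ_c − ρ_w)/(ρ_m − ρ_c) = 3410 m × 1.843/0.412 = 15300 m.

15300 m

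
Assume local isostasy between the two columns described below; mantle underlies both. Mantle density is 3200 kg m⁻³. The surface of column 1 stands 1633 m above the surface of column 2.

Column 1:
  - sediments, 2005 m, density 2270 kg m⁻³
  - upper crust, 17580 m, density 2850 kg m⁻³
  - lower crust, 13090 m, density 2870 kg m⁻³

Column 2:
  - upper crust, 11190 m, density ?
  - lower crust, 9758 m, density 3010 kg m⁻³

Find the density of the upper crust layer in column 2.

2730 kg m⁻³

Take the compensation level at the base of the deeper column (depth z_c below the surface of column 1) and equate Σ ρ_i t_i down to z_c; mantle fills any gap and the z_c terms cancel.
Column 1: 2005×2270 + 17580×2850 + 13090×2870 + (z_c − 32675)×3200
Column 2: 1633×0 + 11190×ρ + 9758×3010 + (z_c − 1633 − 20948)×3200
The z_c×3200 term appears on both sides and cancels. Collect the known terms of each column as K = Σ(ρt)_known − 3200 × (depth of known layers): K_1 = 92222650 − 3200×32675 = −12337350; K_2 = 29371580 − 3200×(1633 + 20948) = −42887620.
Balance: K_1 = K_2 + 11190×ρ, so ρ = (K_1 − K_2)/11190 = 30550300/11190 = 2730 kg m⁻³.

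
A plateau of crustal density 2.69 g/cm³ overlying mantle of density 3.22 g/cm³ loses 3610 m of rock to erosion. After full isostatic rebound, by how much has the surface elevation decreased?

Rebound u = e ρ_c/ρ_m = 3610 m × 2.69/3.22 = 3016 m.
Net surface drop = e − u = 3610 m − 3016 m = e (ρ_m − ρ_c)/ρ_m = 594 m.

594 m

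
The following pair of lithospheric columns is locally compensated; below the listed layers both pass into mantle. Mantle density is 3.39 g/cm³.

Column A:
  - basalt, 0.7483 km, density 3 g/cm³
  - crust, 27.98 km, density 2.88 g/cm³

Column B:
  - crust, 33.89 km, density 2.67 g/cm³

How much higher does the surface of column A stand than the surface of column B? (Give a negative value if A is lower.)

−2.9 km

For any compensation level in the mantle, the mantle terms cancel and isostasy reduces to e = (Σt_A − Σt_B) − (Σ(ρt)_A − Σ(ρt)_B) / ρ_m.
Σt_A = 28.7283 km; Σt_B = 33.89 km; Σ(ρt)_A = 82.8273; Σ(ρt)_B = 90.4863 (in km·g/cm³).
e = (28.7283 − 33.89) − (82.8273 − 90.4863) / 3.39 = −2.9 km.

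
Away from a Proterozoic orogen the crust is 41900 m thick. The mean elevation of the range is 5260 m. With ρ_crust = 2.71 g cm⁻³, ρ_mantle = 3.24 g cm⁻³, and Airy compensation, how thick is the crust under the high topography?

Root depth r = h ρ_c / (ρ_m − ρ_c) = 5260 m × 2.71 / 0.53 = 26900 m.
Total thickness = T + h + r = 41900 m + 5260 m + 26900 m = 74100 m.

74100 m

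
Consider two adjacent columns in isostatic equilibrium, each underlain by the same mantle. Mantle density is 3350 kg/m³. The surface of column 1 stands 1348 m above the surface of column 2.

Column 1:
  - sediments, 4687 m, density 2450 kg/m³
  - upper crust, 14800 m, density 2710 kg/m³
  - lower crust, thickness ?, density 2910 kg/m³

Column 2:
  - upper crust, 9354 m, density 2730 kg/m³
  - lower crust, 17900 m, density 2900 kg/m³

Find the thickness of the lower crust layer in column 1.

Take the compensation level at the base of the deeper column (depth z_c below the surface of column 1) and equate Σ ρ_i t_i down to z_c; mantle fills any gap and the z_c terms cancel.
Column 1: 4687×2450 + 14800×2710 + x×2910 + (z_c − 19487 − x)×3350
Column 2: 1348×0 + 9354×2730 + 17900×2900 + (z_c − 1348 − 27254)×3350
The z_c×3350 term appears on both sides and cancels. Collect the known terms of each column as K = Σ(ρt)_known − 3350 × (depth of known layers): K_1 = 51591150 − 3350×19487 = −13690300; K_2 = 77446420 − 3350×(1348 + 27254) = −18370280.
Balance: K_1 − x×(3350 − 2910) = K_2, so x = (K_1 − K_2)/(3350 − 2910) = 4679980/440 = 10600 m.

10600 m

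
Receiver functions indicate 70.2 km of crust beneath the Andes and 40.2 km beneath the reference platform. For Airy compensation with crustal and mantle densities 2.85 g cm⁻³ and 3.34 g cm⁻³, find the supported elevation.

4.4 km

Excess crust Δ = 70.2 km − 40.2 km = 30 km, split between elevation h and root r with h + r = Δ.
Airy balance ρ_c h = (ρ_m − ρ_c) r gives r = h ρ_c/(ρ_m − ρ_c), so h (1 + ρ_c/(ρ_m − ρ_c)) = Δ, i.e. h = Δ (ρ_m − ρ_c)/ρ_m.
h = 30 km × 0.49/3.34 = 4.4 km.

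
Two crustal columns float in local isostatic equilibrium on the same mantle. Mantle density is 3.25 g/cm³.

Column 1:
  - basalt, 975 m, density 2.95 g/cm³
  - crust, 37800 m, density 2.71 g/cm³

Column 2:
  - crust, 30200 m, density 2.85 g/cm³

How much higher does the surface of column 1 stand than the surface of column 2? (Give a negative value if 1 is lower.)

For any compensation level in the mantle, the mantle terms cancel and isostasy reduces to e = (Σt_1 − Σt_2) − (Σ(ρt)_1 − Σ(ρt)_2) / ρ_m.
Σt_1 = 38775 m; Σt_2 = 30200 m; Σ(ρt)_1 = 105314.25; Σ(ρt)_2 = 86070 (in m·g/cm³).
e = (38775 − 30200) − (105314.25 − 86070) / 3.25 = 2650 m.

2650 m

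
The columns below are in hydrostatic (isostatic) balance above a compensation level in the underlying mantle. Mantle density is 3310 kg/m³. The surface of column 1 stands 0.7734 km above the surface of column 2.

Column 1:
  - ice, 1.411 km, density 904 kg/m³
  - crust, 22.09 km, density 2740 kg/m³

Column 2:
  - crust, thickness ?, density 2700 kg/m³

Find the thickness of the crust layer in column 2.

22 km

Take the compensation level at the base of the deeper column (depth z_c below the surface of column 1) and equate Σ ρ_i t_i down to z_c; mantle fills any gap and the z_c terms cancel.
Column 1: 1.411×904 + 22.09×2740 + (z_c − 23.501)×3310
Column 2: 0.7734×0 + x×2700 + (z_c − 0.7734 − 0 − x)×3310
The z_c×3310 term appears on both sides and cancels. Collect the known terms of each column as K = Σ(ρt)_known − 3310 × (depth of known layers): K_1 = 61802.144 − 3310×23.501 = −15986.166; K_2 = 0 − 3310×(0.7734 + 0) = −2559.954.
Balance: K_1 = K_2 − x×(3310 − 2700), so x = (K_2 − K_1)/(3310 − 2700) = 13426.2/610 = 22 km.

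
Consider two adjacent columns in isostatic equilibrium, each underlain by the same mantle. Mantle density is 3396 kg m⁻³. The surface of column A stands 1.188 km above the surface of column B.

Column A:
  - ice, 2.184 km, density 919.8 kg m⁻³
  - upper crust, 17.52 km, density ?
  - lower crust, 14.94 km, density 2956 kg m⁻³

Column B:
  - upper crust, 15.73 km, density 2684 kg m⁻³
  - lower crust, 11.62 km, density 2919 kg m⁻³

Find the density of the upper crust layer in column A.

2890 kg m⁻³

Take the compensation level at the base of the deeper column (depth z_c below the surface of column A) and equate Σ ρ_i t_i down to z_c; mantle fills any gap and the z_c terms cancel.
Column A: 2.184×919.8 + 17.52×ρ + 14.94×2956 + (z_c − 34.644)×3396
Column B: 1.188×0 + 15.73×2684 + 11.62×2919 + (z_c − 1.188 − 27.35)×3396
The z_c×3396 term appears on both sides and cancels. Collect the known terms of each column as K = Σ(ρt)_known − 3396 × (depth of known layers): K_A = 46171.4832 − 3396×34.644 = −71479.5408; K_B = 76138.1 − 3396×(1.188 + 27.35) = −20776.948.
Balance: K_A + 17.52×ρ = K_B, so ρ = (K_B − K_A)/17.52 = 50702.6/17.52 = 2890 kg m⁻³.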